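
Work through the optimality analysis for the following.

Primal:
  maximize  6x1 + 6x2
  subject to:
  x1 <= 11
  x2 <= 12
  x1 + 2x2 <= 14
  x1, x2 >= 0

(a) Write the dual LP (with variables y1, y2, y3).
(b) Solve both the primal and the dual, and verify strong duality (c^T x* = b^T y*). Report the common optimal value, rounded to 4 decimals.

The standard primal-dual pair for 'max c^T x s.t. A x <= b, x >= 0' is:
  Dual:  min b^T y  s.t.  A^T y >= c,  y >= 0.

So the dual LP is:
  minimize  11y1 + 12y2 + 14y3
  subject to:
    y1 + y3 >= 6
    y2 + 2y3 >= 6
    y1, y2, y3 >= 0

Solving the primal: x* = (11, 1.5).
  primal value c^T x* = 75.
Solving the dual: y* = (3, 0, 3).
  dual value b^T y* = 75.
Strong duality: c^T x* = b^T y*. Confirmed.

75


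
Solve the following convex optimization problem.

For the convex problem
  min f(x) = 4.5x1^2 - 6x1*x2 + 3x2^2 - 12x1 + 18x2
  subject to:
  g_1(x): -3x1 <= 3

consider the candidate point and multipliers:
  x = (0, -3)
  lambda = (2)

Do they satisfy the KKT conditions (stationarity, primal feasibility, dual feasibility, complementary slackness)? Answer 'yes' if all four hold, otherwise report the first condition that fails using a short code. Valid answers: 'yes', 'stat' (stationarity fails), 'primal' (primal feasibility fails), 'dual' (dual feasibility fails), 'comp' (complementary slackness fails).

Gradient of f: grad f(x) = Q x + c = (6, 0)
Constraint values g_i(x) = a_i^T x - b_i:
  g_1((0, -3)) = -3
Stationarity residual: grad f(x) + sum_i lambda_i a_i = (0, 0)
  -> stationarity OK
Primal feasibility (all g_i <= 0): OK
Dual feasibility (all lambda_i >= 0): OK
Complementary slackness (lambda_i * g_i(x) = 0 for all i): FAILS

Verdict: the first failing condition is complementary_slackness -> comp.

comp


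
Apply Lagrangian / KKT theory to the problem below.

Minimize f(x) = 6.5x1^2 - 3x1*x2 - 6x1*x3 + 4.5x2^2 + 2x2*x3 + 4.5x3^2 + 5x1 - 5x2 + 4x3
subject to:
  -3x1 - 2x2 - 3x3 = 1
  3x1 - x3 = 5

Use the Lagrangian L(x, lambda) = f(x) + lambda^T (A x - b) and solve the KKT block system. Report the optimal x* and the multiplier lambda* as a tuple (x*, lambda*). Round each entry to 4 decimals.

Form the Lagrangian:
  L(x, lambda) = (1/2) x^T Q x + c^T x + lambda^T (A x - b)
Stationarity (grad_x L = 0): Q x + c + A^T lambda = 0.
Primal feasibility: A x = b.

This gives the KKT block system:
  [ Q   A^T ] [ x     ]   [-c ]
  [ A    0  ] [ lambda ] = [ b ]

Solving the linear system:
  x*      = (1.026, 0.8439, -1.922)
  lambda* = (-2.1633, -11.276)
  f(x*)   = 25.8829

x* = (1.026, 0.8439, -1.922), lambda* = (-2.1633, -11.276)


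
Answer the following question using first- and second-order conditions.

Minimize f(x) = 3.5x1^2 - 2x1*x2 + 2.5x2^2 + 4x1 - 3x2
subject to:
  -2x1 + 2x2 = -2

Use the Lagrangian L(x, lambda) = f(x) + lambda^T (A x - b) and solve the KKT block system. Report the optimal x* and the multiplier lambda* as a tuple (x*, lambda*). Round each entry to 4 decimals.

Form the Lagrangian:
  L(x, lambda) = (1/2) x^T Q x + c^T x + lambda^T (A x - b)
Stationarity (grad_x L = 0): Q x + c + A^T lambda = 0.
Primal feasibility: A x = b.

This gives the KKT block system:
  [ Q   A^T ] [ x     ]   [-c ]
  [ A    0  ] [ lambda ] = [ b ]

Solving the linear system:
  x*      = (0.25, -0.75)
  lambda* = (3.625)
  f(x*)   = 5.25

x* = (0.25, -0.75), lambda* = (3.625)


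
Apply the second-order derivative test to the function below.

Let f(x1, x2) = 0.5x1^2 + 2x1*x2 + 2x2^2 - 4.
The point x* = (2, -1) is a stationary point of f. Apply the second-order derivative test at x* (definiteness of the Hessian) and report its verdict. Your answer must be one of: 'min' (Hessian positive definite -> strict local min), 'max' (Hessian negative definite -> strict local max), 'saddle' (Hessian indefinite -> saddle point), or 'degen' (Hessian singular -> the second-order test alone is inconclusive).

Compute the Hessian H = grad^2 f:
  H = [[1, 2], [2, 4]]
Verify stationarity: grad f(x*) = H x* + g = (0, 0).
Eigenvalues of H: 0, 5.
H has a zero eigenvalue (singular; positive semidefinite but not definite), so H is neither positive definite, negative definite, nor indefinite. The second-order test alone is inconclusive -> degen.
(Indeed, f is constant along the null direction of H through x*, so x* is not a strict local extremum.)

degen


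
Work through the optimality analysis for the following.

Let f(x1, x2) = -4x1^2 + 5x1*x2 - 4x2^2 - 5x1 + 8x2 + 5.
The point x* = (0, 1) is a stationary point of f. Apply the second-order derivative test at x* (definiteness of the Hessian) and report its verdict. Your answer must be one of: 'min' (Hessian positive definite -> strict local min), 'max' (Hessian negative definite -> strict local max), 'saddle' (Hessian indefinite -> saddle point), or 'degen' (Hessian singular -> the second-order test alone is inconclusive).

Compute the Hessian H = grad^2 f:
  H = [[-8, 5], [5, -8]]
Verify stationarity: grad f(x*) = H x* + g = (0, 0).
Eigenvalues of H: -13, -3.
Both eigenvalues < 0, so H is negative definite -> x* is a strict local max.

max


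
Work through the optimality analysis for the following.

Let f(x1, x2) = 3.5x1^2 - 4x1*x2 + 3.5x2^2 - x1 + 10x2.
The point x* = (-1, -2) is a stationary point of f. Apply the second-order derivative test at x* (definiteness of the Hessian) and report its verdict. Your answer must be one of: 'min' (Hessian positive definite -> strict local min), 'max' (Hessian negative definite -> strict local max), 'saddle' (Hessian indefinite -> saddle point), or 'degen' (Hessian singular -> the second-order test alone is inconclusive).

Compute the Hessian H = grad^2 f:
  H = [[7, -4], [-4, 7]]
Verify stationarity: grad f(x*) = H x* + g = (0, 0).
Eigenvalues of H: 3, 11.
Both eigenvalues > 0, so H is positive definite -> x* is a strict local min.

min


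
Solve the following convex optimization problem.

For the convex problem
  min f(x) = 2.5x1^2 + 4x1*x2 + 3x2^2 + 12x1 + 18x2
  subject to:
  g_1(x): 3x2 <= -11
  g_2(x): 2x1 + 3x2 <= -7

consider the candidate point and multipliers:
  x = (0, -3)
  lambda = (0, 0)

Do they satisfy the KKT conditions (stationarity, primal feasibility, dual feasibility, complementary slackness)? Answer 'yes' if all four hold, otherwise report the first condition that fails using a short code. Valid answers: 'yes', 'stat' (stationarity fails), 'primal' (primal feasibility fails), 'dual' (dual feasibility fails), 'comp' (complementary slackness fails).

Gradient of f: grad f(x) = Q x + c = (0, 0)
Constraint values g_i(x) = a_i^T x - b_i:
  g_1((0, -3)) = 2
  g_2((0, -3)) = -2
Stationarity residual: grad f(x) + sum_i lambda_i a_i = (0, 0)
  -> stationarity OK
Primal feasibility (all g_i <= 0): FAILS
Dual feasibility (all lambda_i >= 0): OK
Complementary slackness (lambda_i * g_i(x) = 0 for all i): OK

Verdict: the first failing condition is primal_feasibility -> primal.

primal


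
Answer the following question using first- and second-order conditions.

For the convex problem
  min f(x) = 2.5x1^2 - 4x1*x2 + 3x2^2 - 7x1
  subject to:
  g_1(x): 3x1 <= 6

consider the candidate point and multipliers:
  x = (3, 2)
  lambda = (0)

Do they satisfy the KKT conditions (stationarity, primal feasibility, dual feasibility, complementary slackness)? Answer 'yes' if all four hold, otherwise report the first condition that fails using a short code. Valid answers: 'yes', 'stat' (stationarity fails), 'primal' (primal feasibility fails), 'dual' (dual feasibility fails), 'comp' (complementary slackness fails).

Gradient of f: grad f(x) = Q x + c = (0, 0)
Constraint values g_i(x) = a_i^T x - b_i:
  g_1((3, 2)) = 3
Stationarity residual: grad f(x) + sum_i lambda_i a_i = (0, 0)
  -> stationarity OK
Primal feasibility (all g_i <= 0): FAILS
Dual feasibility (all lambda_i >= 0): OK
Complementary slackness (lambda_i * g_i(x) = 0 for all i): OK

Verdict: the first failing condition is primal_feasibility -> primal.

primal


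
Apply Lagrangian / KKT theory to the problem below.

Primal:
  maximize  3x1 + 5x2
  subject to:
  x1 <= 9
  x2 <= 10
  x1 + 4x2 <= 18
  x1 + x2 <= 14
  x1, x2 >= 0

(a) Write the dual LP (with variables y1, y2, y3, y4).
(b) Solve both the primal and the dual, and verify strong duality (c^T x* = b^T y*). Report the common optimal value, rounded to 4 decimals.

The standard primal-dual pair for 'max c^T x s.t. A x <= b, x >= 0' is:
  Dual:  min b^T y  s.t.  A^T y >= c,  y >= 0.

So the dual LP is:
  minimize  9y1 + 10y2 + 18y3 + 14y4
  subject to:
    y1 + y3 + y4 >= 3
    y2 + 4y3 + y4 >= 5
    y1, y2, y3, y4 >= 0

Solving the primal: x* = (9, 2.25).
  primal value c^T x* = 38.25.
Solving the dual: y* = (1.75, 0, 1.25, 0).
  dual value b^T y* = 38.25.
Strong duality: c^T x* = b^T y*. Confirmed.

38.25


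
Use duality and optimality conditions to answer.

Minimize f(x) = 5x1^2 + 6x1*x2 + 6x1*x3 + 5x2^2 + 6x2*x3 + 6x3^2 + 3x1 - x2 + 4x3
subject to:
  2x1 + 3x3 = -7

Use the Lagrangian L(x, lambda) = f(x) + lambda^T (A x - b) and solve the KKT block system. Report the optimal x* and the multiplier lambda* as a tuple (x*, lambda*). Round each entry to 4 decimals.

Form the Lagrangian:
  L(x, lambda) = (1/2) x^T Q x + c^T x + lambda^T (A x - b)
Stationarity (grad_x L = 0): Q x + c + A^T lambda = 0.
Primal feasibility: A x = b.

This gives the KKT block system:
  [ Q   A^T ] [ x     ]   [-c ]
  [ A    0  ] [ lambda ] = [ b ]

Solving the linear system:
  x*      = (-1.1538, 1.7308, -1.5641)
  lambda* = (3.7692)
  f(x*)   = 7.4679

x* = (-1.1538, 1.7308, -1.5641), lambda* = (3.7692)


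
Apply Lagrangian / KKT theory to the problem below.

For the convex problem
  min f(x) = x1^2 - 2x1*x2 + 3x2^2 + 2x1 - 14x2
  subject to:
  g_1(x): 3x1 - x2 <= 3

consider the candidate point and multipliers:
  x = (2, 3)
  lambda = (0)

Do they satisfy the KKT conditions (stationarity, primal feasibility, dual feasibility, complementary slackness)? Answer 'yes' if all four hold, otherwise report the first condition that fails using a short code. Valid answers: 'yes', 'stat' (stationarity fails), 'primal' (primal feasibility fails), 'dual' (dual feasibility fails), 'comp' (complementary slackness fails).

Gradient of f: grad f(x) = Q x + c = (0, 0)
Constraint values g_i(x) = a_i^T x - b_i:
  g_1((2, 3)) = 0
Stationarity residual: grad f(x) + sum_i lambda_i a_i = (0, 0)
  -> stationarity OK
Primal feasibility (all g_i <= 0): OK
Dual feasibility (all lambda_i >= 0): OK
Complementary slackness (lambda_i * g_i(x) = 0 for all i): OK

Verdict: yes, KKT holds.

yes


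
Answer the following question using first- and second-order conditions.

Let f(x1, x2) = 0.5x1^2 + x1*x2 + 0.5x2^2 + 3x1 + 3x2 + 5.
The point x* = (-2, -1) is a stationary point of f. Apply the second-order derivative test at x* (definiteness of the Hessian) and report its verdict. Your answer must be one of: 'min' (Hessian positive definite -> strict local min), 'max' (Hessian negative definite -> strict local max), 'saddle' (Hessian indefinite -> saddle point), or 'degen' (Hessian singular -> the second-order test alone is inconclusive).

Compute the Hessian H = grad^2 f:
  H = [[1, 1], [1, 1]]
Verify stationarity: grad f(x*) = H x* + g = (0, 0).
Eigenvalues of H: 0, 2.
H has a zero eigenvalue (singular; positive semidefinite but not definite), so H is neither positive definite, negative definite, nor indefinite. The second-order test alone is inconclusive -> degen.
(Indeed, f is constant along the null direction of H through x*, so x* is not a strict local extremum.)

degen


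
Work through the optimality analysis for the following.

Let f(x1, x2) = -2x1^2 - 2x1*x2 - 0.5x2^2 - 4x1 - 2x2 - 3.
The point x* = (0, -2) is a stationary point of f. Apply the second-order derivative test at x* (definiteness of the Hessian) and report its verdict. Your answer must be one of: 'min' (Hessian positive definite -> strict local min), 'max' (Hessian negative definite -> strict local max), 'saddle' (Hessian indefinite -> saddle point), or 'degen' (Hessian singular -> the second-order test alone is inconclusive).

Compute the Hessian H = grad^2 f:
  H = [[-4, -2], [-2, -1]]
Verify stationarity: grad f(x*) = H x* + g = (0, 0).
Eigenvalues of H: -5, 0.
H has a zero eigenvalue (singular; negative semidefinite but not definite), so H is neither positive definite, negative definite, nor indefinite. The second-order test alone is inconclusive -> degen.
(Indeed, f is constant along the null direction of H through x*, so x* is not a strict local extremum.)

degen


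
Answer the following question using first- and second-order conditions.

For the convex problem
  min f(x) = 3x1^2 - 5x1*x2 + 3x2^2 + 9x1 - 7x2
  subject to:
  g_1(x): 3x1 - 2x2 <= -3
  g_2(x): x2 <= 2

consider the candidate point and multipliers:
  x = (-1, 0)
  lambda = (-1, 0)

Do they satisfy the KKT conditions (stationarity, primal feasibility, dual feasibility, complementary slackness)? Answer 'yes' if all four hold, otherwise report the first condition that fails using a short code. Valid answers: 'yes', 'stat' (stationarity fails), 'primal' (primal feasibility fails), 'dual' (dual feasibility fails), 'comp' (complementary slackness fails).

Gradient of f: grad f(x) = Q x + c = (3, -2)
Constraint values g_i(x) = a_i^T x - b_i:
  g_1((-1, 0)) = 0
  g_2((-1, 0)) = -2
Stationarity residual: grad f(x) + sum_i lambda_i a_i = (0, 0)
  -> stationarity OK
Primal feasibility (all g_i <= 0): OK
Dual feasibility (all lambda_i >= 0): FAILS
Complementary slackness (lambda_i * g_i(x) = 0 for all i): OK

Verdict: the first failing condition is dual_feasibility -> dual.

dual


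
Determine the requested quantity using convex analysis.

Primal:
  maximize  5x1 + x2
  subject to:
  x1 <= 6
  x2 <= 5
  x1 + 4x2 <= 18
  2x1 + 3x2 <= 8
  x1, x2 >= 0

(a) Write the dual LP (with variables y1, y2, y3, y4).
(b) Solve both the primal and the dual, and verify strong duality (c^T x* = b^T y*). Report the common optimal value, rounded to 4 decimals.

The standard primal-dual pair for 'max c^T x s.t. A x <= b, x >= 0' is:
  Dual:  min b^T y  s.t.  A^T y >= c,  y >= 0.

So the dual LP is:
  minimize  6y1 + 5y2 + 18y3 + 8y4
  subject to:
    y1 + y3 + 2y4 >= 5
    y2 + 4y3 + 3y4 >= 1
    y1, y2, y3, y4 >= 0

Solving the primal: x* = (4, 0).
  primal value c^T x* = 20.
Solving the dual: y* = (0, 0, 0, 2.5).
  dual value b^T y* = 20.
Strong duality: c^T x* = b^T y*. Confirmed.

20


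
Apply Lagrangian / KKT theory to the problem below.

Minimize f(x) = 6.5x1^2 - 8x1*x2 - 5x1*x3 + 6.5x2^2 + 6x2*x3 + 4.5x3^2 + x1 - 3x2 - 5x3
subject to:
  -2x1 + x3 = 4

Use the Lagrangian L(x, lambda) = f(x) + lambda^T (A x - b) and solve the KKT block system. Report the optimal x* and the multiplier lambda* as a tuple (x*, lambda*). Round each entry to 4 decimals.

Form the Lagrangian:
  L(x, lambda) = (1/2) x^T Q x + c^T x + lambda^T (A x - b)
Stationarity (grad_x L = 0): Q x + c + A^T lambda = 0.
Primal feasibility: A x = b.

This gives the KKT block system:
  [ Q   A^T ] [ x     ]   [-c ]
  [ A    0  ] [ lambda ] = [ b ]

Solving the linear system:
  x*      = (-1.3158, -1.2105, 1.3684)
  lambda* = (-6.6316)
  f(x*)   = 11

x* = (-1.3158, -1.2105, 1.3684), lambda* = (-6.6316)


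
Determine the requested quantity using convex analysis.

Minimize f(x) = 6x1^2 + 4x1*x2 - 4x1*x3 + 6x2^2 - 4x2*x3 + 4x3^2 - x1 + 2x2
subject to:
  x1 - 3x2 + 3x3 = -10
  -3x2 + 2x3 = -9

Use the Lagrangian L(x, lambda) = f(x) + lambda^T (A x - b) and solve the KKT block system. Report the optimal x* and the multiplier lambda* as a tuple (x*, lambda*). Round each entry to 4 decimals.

Form the Lagrangian:
  L(x, lambda) = (1/2) x^T Q x + c^T x + lambda^T (A x - b)
Stationarity (grad_x L = 0): Q x + c + A^T lambda = 0.
Primal feasibility: A x = b.

This gives the KKT block system:
  [ Q   A^T ] [ x     ]   [-c ]
  [ A    0  ] [ lambda ] = [ b ]

Solving the linear system:
  x*      = (-0.3088, 2.5392, -0.6912)
  lambda* = (-8.2157, 19.549)
  f(x*)   = 49.5858

x* = (-0.3088, 2.5392, -0.6912), lambda* = (-8.2157, 19.549)


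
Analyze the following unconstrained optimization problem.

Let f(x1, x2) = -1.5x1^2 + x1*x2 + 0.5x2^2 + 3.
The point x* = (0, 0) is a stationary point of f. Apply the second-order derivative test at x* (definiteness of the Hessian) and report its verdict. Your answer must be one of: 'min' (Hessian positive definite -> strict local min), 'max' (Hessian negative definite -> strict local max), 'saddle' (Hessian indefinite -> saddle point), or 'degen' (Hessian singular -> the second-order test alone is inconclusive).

Compute the Hessian H = grad^2 f:
  H = [[-3, 1], [1, 1]]
Verify stationarity: grad f(x*) = H x* + g = (0, 0).
Eigenvalues of H: -3.2361, 1.2361.
Eigenvalues have mixed signs, so H is indefinite -> x* is a saddle point.

saddle


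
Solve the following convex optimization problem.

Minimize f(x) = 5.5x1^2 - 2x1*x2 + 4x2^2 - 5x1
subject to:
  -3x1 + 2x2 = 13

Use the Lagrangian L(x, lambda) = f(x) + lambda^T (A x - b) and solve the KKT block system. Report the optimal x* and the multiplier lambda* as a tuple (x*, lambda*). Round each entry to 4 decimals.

Form the Lagrangian:
  L(x, lambda) = (1/2) x^T Q x + c^T x + lambda^T (A x - b)
Stationarity (grad_x L = 0): Q x + c + A^T lambda = 0.
Primal feasibility: A x = b.

This gives the KKT block system:
  [ Q   A^T ] [ x     ]   [-c ]
  [ A    0  ] [ lambda ] = [ b ]

Solving the linear system:
  x*      = (-2.6087, 2.587)
  lambda* = (-12.9565)
  f(x*)   = 90.7391

x* = (-2.6087, 2.587), lambda* = (-12.9565)


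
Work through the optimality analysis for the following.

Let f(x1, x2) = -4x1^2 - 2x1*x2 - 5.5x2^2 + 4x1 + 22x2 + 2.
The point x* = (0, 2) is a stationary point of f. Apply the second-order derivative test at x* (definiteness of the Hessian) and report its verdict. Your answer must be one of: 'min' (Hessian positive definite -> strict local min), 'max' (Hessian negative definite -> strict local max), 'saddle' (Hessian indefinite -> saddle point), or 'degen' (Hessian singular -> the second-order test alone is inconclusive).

Compute the Hessian H = grad^2 f:
  H = [[-8, -2], [-2, -11]]
Verify stationarity: grad f(x*) = H x* + g = (0, 0).
Eigenvalues of H: -12, -7.
Both eigenvalues < 0, so H is negative definite -> x* is a strict local max.

max


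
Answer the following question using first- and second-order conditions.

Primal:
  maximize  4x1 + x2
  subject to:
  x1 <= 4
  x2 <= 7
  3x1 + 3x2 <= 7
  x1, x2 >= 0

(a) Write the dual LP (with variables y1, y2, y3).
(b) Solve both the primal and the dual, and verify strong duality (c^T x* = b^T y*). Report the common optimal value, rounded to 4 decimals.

The standard primal-dual pair for 'max c^T x s.t. A x <= b, x >= 0' is:
  Dual:  min b^T y  s.t.  A^T y >= c,  y >= 0.

So the dual LP is:
  minimize  4y1 + 7y2 + 7y3
  subject to:
    y1 + 3y3 >= 4
    y2 + 3y3 >= 1
    y1, y2, y3 >= 0

Solving the primal: x* = (2.3333, 0).
  primal value c^T x* = 9.3333.
Solving the dual: y* = (0, 0, 1.3333).
  dual value b^T y* = 9.3333.
Strong duality: c^T x* = b^T y*. Confirmed.

9.3333


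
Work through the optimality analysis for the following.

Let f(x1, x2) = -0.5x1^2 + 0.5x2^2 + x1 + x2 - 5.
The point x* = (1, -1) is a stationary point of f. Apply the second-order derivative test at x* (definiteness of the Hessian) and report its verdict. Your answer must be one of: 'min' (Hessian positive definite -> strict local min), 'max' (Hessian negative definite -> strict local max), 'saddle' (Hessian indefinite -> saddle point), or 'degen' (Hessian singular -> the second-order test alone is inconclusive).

Compute the Hessian H = grad^2 f:
  H = [[-1, 0], [0, 1]]
Verify stationarity: grad f(x*) = H x* + g = (0, 0).
Eigenvalues of H: -1, 1.
Eigenvalues have mixed signs, so H is indefinite -> x* is a saddle point.

saddle


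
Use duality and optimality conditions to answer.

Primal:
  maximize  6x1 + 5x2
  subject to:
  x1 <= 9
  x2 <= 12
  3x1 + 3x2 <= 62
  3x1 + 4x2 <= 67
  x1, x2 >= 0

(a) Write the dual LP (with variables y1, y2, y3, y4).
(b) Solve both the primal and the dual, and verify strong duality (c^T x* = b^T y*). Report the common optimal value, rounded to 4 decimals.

The standard primal-dual pair for 'max c^T x s.t. A x <= b, x >= 0' is:
  Dual:  min b^T y  s.t.  A^T y >= c,  y >= 0.

So the dual LP is:
  minimize  9y1 + 12y2 + 62y3 + 67y4
  subject to:
    y1 + 3y3 + 3y4 >= 6
    y2 + 3y3 + 4y4 >= 5
    y1, y2, y3, y4 >= 0

Solving the primal: x* = (9, 10).
  primal value c^T x* = 104.
Solving the dual: y* = (2.25, 0, 0, 1.25).
  dual value b^T y* = 104.
Strong duality: c^T x* = b^T y*. Confirmed.

104


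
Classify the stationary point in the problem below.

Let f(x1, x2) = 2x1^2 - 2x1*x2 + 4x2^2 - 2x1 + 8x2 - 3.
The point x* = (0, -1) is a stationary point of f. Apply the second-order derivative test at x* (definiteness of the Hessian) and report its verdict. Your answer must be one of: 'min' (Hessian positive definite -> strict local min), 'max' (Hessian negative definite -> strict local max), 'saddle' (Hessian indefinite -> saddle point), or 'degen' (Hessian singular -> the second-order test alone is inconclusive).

Compute the Hessian H = grad^2 f:
  H = [[4, -2], [-2, 8]]
Verify stationarity: grad f(x*) = H x* + g = (0, 0).
Eigenvalues of H: 3.1716, 8.8284.
Both eigenvalues > 0, so H is positive definite -> x* is a strict local min.

min


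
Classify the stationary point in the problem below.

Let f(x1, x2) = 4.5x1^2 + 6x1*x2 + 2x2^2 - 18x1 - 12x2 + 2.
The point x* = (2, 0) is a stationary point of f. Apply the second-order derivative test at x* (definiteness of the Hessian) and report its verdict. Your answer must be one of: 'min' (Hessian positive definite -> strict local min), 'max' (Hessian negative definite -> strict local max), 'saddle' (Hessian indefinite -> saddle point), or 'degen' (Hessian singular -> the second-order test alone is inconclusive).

Compute the Hessian H = grad^2 f:
  H = [[9, 6], [6, 4]]
Verify stationarity: grad f(x*) = H x* + g = (0, 0).
Eigenvalues of H: 0, 13.
H has a zero eigenvalue (singular; positive semidefinite but not definite), so H is neither positive definite, negative definite, nor indefinite. The second-order test alone is inconclusive -> degen.
(Indeed, f is constant along the null direction of H through x*, so x* is not a strict local extremum.)

degen


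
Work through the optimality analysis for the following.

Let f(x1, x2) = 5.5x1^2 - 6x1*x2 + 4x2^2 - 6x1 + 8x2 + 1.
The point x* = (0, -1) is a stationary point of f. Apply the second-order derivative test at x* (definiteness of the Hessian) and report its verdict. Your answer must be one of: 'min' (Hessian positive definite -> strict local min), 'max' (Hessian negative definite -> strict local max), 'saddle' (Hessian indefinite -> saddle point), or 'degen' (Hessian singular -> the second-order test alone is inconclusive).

Compute the Hessian H = grad^2 f:
  H = [[11, -6], [-6, 8]]
Verify stationarity: grad f(x*) = H x* + g = (0, 0).
Eigenvalues of H: 3.3153, 15.6847.
Both eigenvalues > 0, so H is positive definite -> x* is a strict local min.

min


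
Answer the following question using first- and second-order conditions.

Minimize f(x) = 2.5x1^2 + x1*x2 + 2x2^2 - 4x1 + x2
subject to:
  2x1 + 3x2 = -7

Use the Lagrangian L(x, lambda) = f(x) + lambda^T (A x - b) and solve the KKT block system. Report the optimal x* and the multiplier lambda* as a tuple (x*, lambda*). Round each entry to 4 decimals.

Form the Lagrangian:
  L(x, lambda) = (1/2) x^T Q x + c^T x + lambda^T (A x - b)
Stationarity (grad_x L = 0): Q x + c + A^T lambda = 0.
Primal feasibility: A x = b.

This gives the KKT block system:
  [ Q   A^T ] [ x     ]   [-c ]
  [ A    0  ] [ lambda ] = [ b ]

Solving the linear system:
  x*      = (0.1429, -2.4286)
  lambda* = (2.8571)
  f(x*)   = 8.5

x* = (0.1429, -2.4286), lambda* = (2.8571)


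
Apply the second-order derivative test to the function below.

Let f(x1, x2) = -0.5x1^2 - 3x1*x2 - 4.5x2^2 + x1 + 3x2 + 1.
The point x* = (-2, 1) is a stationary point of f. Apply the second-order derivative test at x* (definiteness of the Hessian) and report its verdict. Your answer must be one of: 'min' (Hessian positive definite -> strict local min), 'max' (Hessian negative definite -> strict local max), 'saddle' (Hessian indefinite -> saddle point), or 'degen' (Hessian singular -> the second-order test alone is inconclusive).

Compute the Hessian H = grad^2 f:
  H = [[-1, -3], [-3, -9]]
Verify stationarity: grad f(x*) = H x* + g = (0, 0).
Eigenvalues of H: -10, 0.
H has a zero eigenvalue (singular; negative semidefinite but not definite), so H is neither positive definite, negative definite, nor indefinite. The second-order test alone is inconclusive -> degen.
(Indeed, f is constant along the null direction of H through x*, so x* is not a strict local extremum.)

degen


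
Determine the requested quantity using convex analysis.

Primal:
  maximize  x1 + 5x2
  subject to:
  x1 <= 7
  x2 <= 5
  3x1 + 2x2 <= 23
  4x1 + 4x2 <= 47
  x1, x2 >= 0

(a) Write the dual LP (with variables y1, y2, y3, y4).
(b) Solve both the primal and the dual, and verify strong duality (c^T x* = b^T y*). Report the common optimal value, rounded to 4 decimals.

The standard primal-dual pair for 'max c^T x s.t. A x <= b, x >= 0' is:
  Dual:  min b^T y  s.t.  A^T y >= c,  y >= 0.

So the dual LP is:
  minimize  7y1 + 5y2 + 23y3 + 47y4
  subject to:
    y1 + 3y3 + 4y4 >= 1
    y2 + 2y3 + 4y4 >= 5
    y1, y2, y3, y4 >= 0

Solving the primal: x* = (4.3333, 5).
  primal value c^T x* = 29.3333.
Solving the dual: y* = (0, 4.3333, 0.3333, 0).
  dual value b^T y* = 29.3333.
Strong duality: c^T x* = b^T y*. Confirmed.

29.3333


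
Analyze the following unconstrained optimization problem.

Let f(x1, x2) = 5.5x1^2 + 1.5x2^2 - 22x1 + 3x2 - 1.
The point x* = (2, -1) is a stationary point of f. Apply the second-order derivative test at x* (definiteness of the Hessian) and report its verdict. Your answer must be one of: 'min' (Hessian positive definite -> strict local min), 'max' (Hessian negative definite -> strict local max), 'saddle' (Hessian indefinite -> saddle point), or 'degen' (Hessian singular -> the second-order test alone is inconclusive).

Compute the Hessian H = grad^2 f:
  H = [[11, 0], [0, 3]]
Verify stationarity: grad f(x*) = H x* + g = (0, 0).
Eigenvalues of H: 3, 11.
Both eigenvalues > 0, so H is positive definite -> x* is a strict local min.

min


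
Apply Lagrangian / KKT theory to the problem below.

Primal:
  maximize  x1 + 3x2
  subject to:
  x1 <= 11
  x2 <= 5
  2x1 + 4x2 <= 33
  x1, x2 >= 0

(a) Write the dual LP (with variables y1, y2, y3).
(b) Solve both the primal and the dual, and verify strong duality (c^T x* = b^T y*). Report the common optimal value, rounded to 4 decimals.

The standard primal-dual pair for 'max c^T x s.t. A x <= b, x >= 0' is:
  Dual:  min b^T y  s.t.  A^T y >= c,  y >= 0.

So the dual LP is:
  minimize  11y1 + 5y2 + 33y3
  subject to:
    y1 + 2y3 >= 1
    y2 + 4y3 >= 3
    y1, y2, y3 >= 0

Solving the primal: x* = (6.5, 5).
  primal value c^T x* = 21.5.
Solving the dual: y* = (0, 1, 0.5).
  dual value b^T y* = 21.5.
Strong duality: c^T x* = b^T y*. Confirmed.

21.5


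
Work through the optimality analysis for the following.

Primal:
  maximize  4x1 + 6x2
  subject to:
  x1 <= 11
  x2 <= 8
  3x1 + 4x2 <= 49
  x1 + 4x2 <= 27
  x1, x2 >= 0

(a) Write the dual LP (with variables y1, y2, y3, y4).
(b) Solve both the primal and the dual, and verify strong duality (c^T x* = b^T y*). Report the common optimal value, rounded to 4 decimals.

The standard primal-dual pair for 'max c^T x s.t. A x <= b, x >= 0' is:
  Dual:  min b^T y  s.t.  A^T y >= c,  y >= 0.

So the dual LP is:
  minimize  11y1 + 8y2 + 49y3 + 27y4
  subject to:
    y1 + 3y3 + y4 >= 4
    y2 + 4y3 + 4y4 >= 6
    y1, y2, y3, y4 >= 0

Solving the primal: x* = (11, 4).
  primal value c^T x* = 68.
Solving the dual: y* = (2.5, 0, 0, 1.5).
  dual value b^T y* = 68.
Strong duality: c^T x* = b^T y*. Confirmed.

68


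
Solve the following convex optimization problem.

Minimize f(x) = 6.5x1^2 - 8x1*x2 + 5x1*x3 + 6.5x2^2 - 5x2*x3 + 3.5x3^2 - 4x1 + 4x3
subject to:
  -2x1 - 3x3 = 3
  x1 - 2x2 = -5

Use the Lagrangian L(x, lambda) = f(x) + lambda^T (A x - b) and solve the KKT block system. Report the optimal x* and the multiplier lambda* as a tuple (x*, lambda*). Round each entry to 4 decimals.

Form the Lagrangian:
  L(x, lambda) = (1/2) x^T Q x + c^T x + lambda^T (A x - b)
Stationarity (grad_x L = 0): Q x + c + A^T lambda = 0.
Primal feasibility: A x = b.

This gives the KKT block system:
  [ Q   A^T ] [ x     ]   [-c ]
  [ A    0  ] [ lambda ] = [ b ]

Solving the linear system:
  x*      = (-0.0104, 2.4948, -0.9931)
  lambda* = (-5.1592, 18.7405)
  f(x*)   = 52.6246

x* = (-0.0104, 2.4948, -0.9931), lambda* = (-5.1592, 18.7405)


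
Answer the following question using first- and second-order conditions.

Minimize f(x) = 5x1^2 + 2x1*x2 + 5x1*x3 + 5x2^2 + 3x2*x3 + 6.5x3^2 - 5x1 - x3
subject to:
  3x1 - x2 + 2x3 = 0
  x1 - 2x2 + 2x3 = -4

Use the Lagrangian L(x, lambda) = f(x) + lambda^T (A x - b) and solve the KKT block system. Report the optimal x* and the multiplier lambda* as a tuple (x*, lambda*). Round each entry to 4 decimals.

Form the Lagrangian:
  L(x, lambda) = (1/2) x^T Q x + c^T x + lambda^T (A x - b)
Stationarity (grad_x L = 0): Q x + c + A^T lambda = 0.
Primal feasibility: A x = b.

This gives the KKT block system:
  [ Q   A^T ] [ x     ]   [-c ]
  [ A    0  ] [ lambda ] = [ b ]

Solving the linear system:
  x*      = (1.3372, 1.3255, -1.3431)
  lambda* = (-4.1033, 8.0019)
  f(x*)   = 13.3324

x* = (1.3372, 1.3255, -1.3431), lambda* = (-4.1033, 8.0019)


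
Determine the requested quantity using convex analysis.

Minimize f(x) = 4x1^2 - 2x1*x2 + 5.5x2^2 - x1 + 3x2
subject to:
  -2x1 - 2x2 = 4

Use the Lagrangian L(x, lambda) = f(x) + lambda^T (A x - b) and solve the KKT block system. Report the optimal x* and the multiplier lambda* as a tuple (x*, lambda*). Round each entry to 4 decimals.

Form the Lagrangian:
  L(x, lambda) = (1/2) x^T Q x + c^T x + lambda^T (A x - b)
Stationarity (grad_x L = 0): Q x + c + A^T lambda = 0.
Primal feasibility: A x = b.

This gives the KKT block system:
  [ Q   A^T ] [ x     ]   [-c ]
  [ A    0  ] [ lambda ] = [ b ]

Solving the linear system:
  x*      = (-0.9565, -1.0435)
  lambda* = (-3.2826)
  f(x*)   = 5.4783

x* = (-0.9565, -1.0435), lambda* = (-3.2826)


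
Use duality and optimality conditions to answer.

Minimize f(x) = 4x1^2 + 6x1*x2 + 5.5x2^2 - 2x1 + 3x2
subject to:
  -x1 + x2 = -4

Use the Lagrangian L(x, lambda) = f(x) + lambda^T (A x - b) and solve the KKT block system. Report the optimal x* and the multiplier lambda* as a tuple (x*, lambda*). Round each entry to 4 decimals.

Form the Lagrangian:
  L(x, lambda) = (1/2) x^T Q x + c^T x + lambda^T (A x - b)
Stationarity (grad_x L = 0): Q x + c + A^T lambda = 0.
Primal feasibility: A x = b.

This gives the KKT block system:
  [ Q   A^T ] [ x     ]   [-c ]
  [ A    0  ] [ lambda ] = [ b ]

Solving the linear system:
  x*      = (2.1613, -1.8387)
  lambda* = (4.2581)
  f(x*)   = 3.5968

x* = (2.1613, -1.8387), lambda* = (4.2581)


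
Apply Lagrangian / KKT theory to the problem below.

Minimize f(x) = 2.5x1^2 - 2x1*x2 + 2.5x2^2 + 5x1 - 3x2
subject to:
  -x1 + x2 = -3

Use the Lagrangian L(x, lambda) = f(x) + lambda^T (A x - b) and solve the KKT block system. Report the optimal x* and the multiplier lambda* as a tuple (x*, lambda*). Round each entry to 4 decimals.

Form the Lagrangian:
  L(x, lambda) = (1/2) x^T Q x + c^T x + lambda^T (A x - b)
Stationarity (grad_x L = 0): Q x + c + A^T lambda = 0.
Primal feasibility: A x = b.

This gives the KKT block system:
  [ Q   A^T ] [ x     ]   [-c ]
  [ A    0  ] [ lambda ] = [ b ]

Solving the linear system:
  x*      = (1.1667, -1.8333)
  lambda* = (14.5)
  f(x*)   = 27.4167

x* = (1.1667, -1.8333), lambda* = (14.5)


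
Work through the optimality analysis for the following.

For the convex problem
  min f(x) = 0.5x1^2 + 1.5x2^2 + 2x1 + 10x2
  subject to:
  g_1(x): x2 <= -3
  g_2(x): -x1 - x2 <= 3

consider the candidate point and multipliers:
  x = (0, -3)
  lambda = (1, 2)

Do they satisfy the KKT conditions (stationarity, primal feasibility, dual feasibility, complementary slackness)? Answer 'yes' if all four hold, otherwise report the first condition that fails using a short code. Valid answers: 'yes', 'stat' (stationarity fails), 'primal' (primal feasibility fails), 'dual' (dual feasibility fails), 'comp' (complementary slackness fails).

Gradient of f: grad f(x) = Q x + c = (2, 1)
Constraint values g_i(x) = a_i^T x - b_i:
  g_1((0, -3)) = 0
  g_2((0, -3)) = 0
Stationarity residual: grad f(x) + sum_i lambda_i a_i = (0, 0)
  -> stationarity OK
Primal feasibility (all g_i <= 0): OK
Dual feasibility (all lambda_i >= 0): OK
Complementary slackness (lambda_i * g_i(x) = 0 for all i): OK

Verdict: yes, KKT holds.

yes


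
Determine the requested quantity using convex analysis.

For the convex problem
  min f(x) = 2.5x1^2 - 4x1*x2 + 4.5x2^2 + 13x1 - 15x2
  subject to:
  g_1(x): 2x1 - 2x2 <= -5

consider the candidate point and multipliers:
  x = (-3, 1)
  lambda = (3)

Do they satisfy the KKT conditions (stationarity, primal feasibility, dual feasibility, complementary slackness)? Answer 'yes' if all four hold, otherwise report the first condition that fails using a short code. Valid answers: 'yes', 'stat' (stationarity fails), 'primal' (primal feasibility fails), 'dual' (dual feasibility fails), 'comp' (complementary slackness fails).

Gradient of f: grad f(x) = Q x + c = (-6, 6)
Constraint values g_i(x) = a_i^T x - b_i:
  g_1((-3, 1)) = -3
Stationarity residual: grad f(x) + sum_i lambda_i a_i = (0, 0)
  -> stationarity OK
Primal feasibility (all g_i <= 0): OK
Dual feasibility (all lambda_i >= 0): OK
Complementary slackness (lambda_i * g_i(x) = 0 for all i): FAILS

Verdict: the first failing condition is complementary_slackness -> comp.

comp


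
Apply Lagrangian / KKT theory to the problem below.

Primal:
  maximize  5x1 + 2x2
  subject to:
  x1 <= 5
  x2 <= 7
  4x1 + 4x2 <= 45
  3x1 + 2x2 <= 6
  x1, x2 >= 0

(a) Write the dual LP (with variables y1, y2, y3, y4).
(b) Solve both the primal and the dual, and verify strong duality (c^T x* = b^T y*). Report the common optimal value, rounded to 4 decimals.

The standard primal-dual pair for 'max c^T x s.t. A x <= b, x >= 0' is:
  Dual:  min b^T y  s.t.  A^T y >= c,  y >= 0.

So the dual LP is:
  minimize  5y1 + 7y2 + 45y3 + 6y4
  subject to:
    y1 + 4y3 + 3y4 >= 5
    y2 + 4y3 + 2y4 >= 2
    y1, y2, y3, y4 >= 0

Solving the primal: x* = (2, 0).
  primal value c^T x* = 10.
Solving the dual: y* = (0, 0, 0, 1.6667).
  dual value b^T y* = 10.
Strong duality: c^T x* = b^T y*. Confirmed.

10


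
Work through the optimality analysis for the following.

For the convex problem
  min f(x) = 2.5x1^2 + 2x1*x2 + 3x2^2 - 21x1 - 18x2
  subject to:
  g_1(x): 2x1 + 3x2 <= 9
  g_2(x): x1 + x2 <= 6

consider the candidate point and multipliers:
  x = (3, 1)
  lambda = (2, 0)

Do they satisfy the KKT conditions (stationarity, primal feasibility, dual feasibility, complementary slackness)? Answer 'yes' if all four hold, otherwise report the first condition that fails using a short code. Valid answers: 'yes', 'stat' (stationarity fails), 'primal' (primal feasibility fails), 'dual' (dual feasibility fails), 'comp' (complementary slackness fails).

Gradient of f: grad f(x) = Q x + c = (-4, -6)
Constraint values g_i(x) = a_i^T x - b_i:
  g_1((3, 1)) = 0
  g_2((3, 1)) = -2
Stationarity residual: grad f(x) + sum_i lambda_i a_i = (0, 0)
  -> stationarity OK
Primal feasibility (all g_i <= 0): OK
Dual feasibility (all lambda_i >= 0): OK
Complementary slackness (lambda_i * g_i(x) = 0 for all i): OK

Verdict: yes, KKT holds.

yes


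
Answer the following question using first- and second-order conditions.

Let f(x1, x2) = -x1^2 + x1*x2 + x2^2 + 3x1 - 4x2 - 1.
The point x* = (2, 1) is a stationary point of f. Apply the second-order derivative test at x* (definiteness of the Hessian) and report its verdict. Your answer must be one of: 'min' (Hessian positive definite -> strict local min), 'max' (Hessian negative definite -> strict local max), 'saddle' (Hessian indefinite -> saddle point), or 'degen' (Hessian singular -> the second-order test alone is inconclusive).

Compute the Hessian H = grad^2 f:
  H = [[-2, 1], [1, 2]]
Verify stationarity: grad f(x*) = H x* + g = (0, 0).
Eigenvalues of H: -2.2361, 2.2361.
Eigenvalues have mixed signs, so H is indefinite -> x* is a saddle point.

saddle


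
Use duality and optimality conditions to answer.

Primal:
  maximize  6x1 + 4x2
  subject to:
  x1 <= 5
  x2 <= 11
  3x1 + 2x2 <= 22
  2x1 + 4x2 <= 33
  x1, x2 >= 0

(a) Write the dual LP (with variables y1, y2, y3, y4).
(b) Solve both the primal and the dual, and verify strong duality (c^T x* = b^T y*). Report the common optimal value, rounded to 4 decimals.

The standard primal-dual pair for 'max c^T x s.t. A x <= b, x >= 0' is:
  Dual:  min b^T y  s.t.  A^T y >= c,  y >= 0.

So the dual LP is:
  minimize  5y1 + 11y2 + 22y3 + 33y4
  subject to:
    y1 + 3y3 + 2y4 >= 6
    y2 + 2y3 + 4y4 >= 4
    y1, y2, y3, y4 >= 0

Solving the primal: x* = (5, 3.5).
  primal value c^T x* = 44.
Solving the dual: y* = (0, 0, 2, 0).
  dual value b^T y* = 44.
Strong duality: c^T x* = b^T y*. Confirmed.

44


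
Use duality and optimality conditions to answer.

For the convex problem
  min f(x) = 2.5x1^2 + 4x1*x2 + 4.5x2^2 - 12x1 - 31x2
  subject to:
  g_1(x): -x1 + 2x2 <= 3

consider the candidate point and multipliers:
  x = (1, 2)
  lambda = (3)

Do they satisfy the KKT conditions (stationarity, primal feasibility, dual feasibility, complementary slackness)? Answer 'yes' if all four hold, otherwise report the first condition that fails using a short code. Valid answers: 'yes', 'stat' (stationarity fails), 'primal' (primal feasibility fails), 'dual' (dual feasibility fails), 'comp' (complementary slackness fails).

Gradient of f: grad f(x) = Q x + c = (1, -9)
Constraint values g_i(x) = a_i^T x - b_i:
  g_1((1, 2)) = 0
Stationarity residual: grad f(x) + sum_i lambda_i a_i = (-2, -3)
  -> stationarity FAILS
Primal feasibility (all g_i <= 0): OK
Dual feasibility (all lambda_i >= 0): OK
Complementary slackness (lambda_i * g_i(x) = 0 for all i): OK

Verdict: the first failing condition is stationarity -> stat.

stat


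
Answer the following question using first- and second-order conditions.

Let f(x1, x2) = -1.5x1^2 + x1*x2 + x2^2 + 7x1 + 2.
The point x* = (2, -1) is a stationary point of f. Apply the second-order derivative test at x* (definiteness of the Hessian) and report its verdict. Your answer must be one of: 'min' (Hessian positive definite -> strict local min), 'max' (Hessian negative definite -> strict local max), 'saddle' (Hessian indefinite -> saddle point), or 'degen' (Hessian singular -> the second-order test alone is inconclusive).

Compute the Hessian H = grad^2 f:
  H = [[-3, 1], [1, 2]]
Verify stationarity: grad f(x*) = H x* + g = (0, 0).
Eigenvalues of H: -3.1926, 2.1926.
Eigenvalues have mixed signs, so H is indefinite -> x* is a saddle point.

saddle


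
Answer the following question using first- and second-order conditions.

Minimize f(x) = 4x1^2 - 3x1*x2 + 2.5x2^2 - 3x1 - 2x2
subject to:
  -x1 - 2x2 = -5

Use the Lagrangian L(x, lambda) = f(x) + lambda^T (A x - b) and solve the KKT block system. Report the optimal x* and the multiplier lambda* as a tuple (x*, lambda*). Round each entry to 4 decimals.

Form the Lagrangian:
  L(x, lambda) = (1/2) x^T Q x + c^T x + lambda^T (A x - b)
Stationarity (grad_x L = 0): Q x + c + A^T lambda = 0.
Primal feasibility: A x = b.

This gives the KKT block system:
  [ Q   A^T ] [ x     ]   [-c ]
  [ A    0  ] [ lambda ] = [ b ]

Solving the linear system:
  x*      = (1.2857, 1.8571)
  lambda* = (1.7143)
  f(x*)   = 0.5

x* = (1.2857, 1.8571), lambda* = (1.7143)


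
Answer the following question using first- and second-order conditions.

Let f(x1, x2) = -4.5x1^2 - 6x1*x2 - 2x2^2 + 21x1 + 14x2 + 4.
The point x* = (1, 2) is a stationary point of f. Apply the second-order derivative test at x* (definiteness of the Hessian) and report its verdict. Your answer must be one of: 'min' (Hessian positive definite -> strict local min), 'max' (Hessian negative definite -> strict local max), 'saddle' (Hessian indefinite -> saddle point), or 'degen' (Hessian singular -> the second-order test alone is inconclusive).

Compute the Hessian H = grad^2 f:
  H = [[-9, -6], [-6, -4]]
Verify stationarity: grad f(x*) = H x* + g = (0, 0).
Eigenvalues of H: -13, 0.
H has a zero eigenvalue (singular; negative semidefinite but not definite), so H is neither positive definite, negative definite, nor indefinite. The second-order test alone is inconclusive -> degen.
(Indeed, f is constant along the null direction of H through x*, so x* is not a strict local extremum.)

degen
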